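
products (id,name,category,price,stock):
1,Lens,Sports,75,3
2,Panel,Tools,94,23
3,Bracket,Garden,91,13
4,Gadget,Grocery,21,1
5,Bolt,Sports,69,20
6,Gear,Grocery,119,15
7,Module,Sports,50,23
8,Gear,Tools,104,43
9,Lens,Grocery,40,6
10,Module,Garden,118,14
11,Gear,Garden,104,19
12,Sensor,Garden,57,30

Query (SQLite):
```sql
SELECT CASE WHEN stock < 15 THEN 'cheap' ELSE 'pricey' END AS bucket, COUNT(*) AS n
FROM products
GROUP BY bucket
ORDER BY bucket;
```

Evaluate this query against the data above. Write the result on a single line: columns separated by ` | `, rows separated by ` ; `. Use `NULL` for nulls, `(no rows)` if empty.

cheap | 5 ; pricey | 7

Bucket rows by stock < 15 → 'cheap' else 'pricey'; count each bucket.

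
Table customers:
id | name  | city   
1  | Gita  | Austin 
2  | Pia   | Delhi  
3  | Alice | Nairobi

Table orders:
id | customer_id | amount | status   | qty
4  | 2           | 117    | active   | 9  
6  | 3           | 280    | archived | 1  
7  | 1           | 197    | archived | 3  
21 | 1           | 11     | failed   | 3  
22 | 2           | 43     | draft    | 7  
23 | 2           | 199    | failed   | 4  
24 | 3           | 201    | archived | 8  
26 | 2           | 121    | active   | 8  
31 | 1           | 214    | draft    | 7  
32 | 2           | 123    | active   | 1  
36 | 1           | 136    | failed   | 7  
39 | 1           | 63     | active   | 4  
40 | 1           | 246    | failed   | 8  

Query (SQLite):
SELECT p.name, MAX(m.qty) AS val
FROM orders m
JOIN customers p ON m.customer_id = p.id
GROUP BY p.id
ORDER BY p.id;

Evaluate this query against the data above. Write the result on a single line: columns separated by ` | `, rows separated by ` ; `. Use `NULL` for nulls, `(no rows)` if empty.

Join each orders row to its customers via customer_id.
Group joined rows by customers.id; compute MAX(m.qty) per group.
  1: ids {7, 21, 31, 36, 39, 40} → MAX(m.qty)=8
  2: ids {4, 22, 23, 26, 32} → MAX(m.qty)=9
  3: ids {6, 24} → MAX(m.qty)=8

Gita | 8 ; Pia | 9 ; Alice | 8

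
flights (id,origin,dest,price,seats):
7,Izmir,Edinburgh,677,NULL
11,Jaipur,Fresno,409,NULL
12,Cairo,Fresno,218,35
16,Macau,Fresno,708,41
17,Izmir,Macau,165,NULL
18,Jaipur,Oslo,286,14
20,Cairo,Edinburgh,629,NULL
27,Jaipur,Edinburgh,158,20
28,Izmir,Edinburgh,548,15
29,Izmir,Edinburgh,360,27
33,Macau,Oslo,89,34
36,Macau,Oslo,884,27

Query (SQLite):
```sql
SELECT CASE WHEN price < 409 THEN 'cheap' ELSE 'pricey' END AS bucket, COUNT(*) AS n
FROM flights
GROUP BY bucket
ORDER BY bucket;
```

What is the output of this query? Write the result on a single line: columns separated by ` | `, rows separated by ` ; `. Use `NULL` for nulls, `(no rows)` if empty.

cheap | 6 ; pricey | 6

Bucket rows by price < 409 → 'cheap' else 'pricey'; count each bucket.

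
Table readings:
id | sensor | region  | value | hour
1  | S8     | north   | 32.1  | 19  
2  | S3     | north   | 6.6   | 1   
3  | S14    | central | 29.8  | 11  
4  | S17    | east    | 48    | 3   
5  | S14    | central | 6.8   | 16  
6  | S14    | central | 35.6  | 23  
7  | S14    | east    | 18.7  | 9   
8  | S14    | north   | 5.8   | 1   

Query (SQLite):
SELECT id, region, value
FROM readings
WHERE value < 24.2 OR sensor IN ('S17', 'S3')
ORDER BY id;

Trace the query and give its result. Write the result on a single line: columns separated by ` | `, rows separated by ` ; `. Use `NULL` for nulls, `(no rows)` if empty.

2 | north | 6.6 ; 4 | east | 48 ; 5 | central | 6.8 ; 7 | east | 18.7 ; 8 | north | 5.8

value < 24.2: ids {2, 5, 7, 8}
sensor IN ('S17', 'S3'): ids {2, 4}
Combine with OR.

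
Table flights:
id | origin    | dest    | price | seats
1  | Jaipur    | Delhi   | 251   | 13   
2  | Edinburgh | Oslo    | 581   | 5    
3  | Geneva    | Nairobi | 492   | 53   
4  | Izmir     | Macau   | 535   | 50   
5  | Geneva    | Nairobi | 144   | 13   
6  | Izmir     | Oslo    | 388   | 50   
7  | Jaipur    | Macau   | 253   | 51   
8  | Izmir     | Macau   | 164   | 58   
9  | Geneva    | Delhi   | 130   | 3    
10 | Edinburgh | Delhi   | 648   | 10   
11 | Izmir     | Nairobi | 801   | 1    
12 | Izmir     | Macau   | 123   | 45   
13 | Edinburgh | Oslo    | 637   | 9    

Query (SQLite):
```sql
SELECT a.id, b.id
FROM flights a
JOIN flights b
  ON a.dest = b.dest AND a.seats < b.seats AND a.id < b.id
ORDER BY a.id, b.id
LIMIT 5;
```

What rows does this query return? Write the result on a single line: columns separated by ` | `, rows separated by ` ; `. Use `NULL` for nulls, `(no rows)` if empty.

2 | 6 ; 2 | 13 ; 4 | 7 ; 4 | 8 ; 7 | 8

Pairs (a,b) with same dest, a.seats < b.seats, a.id < b.id.
dest groups: Delhi:{1,9,10} Macau:{4,7,8,12} Nairobi:{3,5,11} Oslo:{2,6,13}
Ordered by (a.id, b.id); first 5.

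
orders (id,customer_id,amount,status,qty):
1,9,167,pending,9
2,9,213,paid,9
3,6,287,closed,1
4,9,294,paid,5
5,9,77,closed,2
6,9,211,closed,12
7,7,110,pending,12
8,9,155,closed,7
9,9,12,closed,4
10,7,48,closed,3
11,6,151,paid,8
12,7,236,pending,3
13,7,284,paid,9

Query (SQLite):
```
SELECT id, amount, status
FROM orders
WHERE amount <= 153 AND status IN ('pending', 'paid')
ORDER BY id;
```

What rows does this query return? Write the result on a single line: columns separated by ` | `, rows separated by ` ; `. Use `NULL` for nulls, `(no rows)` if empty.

7 | 110 | pending ; 11 | 151 | paid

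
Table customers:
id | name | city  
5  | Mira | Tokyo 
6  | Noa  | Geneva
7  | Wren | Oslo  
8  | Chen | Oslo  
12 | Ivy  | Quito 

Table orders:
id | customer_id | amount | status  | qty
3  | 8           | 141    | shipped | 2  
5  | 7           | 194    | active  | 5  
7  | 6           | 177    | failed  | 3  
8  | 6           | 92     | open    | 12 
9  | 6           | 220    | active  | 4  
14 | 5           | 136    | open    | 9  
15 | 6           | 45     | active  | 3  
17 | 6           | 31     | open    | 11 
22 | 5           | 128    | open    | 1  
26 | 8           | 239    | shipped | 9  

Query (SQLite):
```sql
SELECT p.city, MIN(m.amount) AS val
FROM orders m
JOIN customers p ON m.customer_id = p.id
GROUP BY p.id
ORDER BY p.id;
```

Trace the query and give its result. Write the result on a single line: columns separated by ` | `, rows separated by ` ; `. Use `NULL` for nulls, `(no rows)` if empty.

Join each orders row to its customers via customer_id.
Group joined rows by customers.id; compute MIN(m.amount) per group.
  5: ids {14, 22} → MIN(m.amount)=128
  6: ids {7, 8, 9, 15, 17} → MIN(m.amount)=31
  7: ids {5} → MIN(m.amount)=194
  8: ids {3, 26} → MIN(m.amount)=141

Tokyo | 128 ; Geneva | 31 ; Oslo | 194 ; Oslo | 141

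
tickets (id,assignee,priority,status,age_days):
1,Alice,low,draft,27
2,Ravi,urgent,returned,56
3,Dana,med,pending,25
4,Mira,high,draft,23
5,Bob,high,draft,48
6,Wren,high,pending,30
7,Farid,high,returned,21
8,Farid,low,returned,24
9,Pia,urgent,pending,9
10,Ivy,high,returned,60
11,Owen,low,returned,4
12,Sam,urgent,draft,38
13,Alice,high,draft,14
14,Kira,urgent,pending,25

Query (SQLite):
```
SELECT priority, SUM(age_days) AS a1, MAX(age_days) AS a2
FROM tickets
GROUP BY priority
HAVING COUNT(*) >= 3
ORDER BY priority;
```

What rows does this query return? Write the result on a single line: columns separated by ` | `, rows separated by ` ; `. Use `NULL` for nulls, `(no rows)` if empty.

high | 196 | 60 ; low | 55 | 27 ; urgent | 128 | 56

Group tickets by priority.
Per group compute: SUM(age_days), MAX(age_days).
HAVING: drop groups with fewer than 3 rows.
  high: ids {4, 5, 6, 7, 10, 13} → SUM(age_days)=196, MAX(age_days)=60
  low: ids {1, 8, 11} → SUM(age_days)=55, MAX(age_days)=27
  med: ids {3} → SUM(age_days)=25, MAX(age_days)=25
  urgent: ids {2, 9, 12, 14} → SUM(age_days)=128, MAX(age_days)=56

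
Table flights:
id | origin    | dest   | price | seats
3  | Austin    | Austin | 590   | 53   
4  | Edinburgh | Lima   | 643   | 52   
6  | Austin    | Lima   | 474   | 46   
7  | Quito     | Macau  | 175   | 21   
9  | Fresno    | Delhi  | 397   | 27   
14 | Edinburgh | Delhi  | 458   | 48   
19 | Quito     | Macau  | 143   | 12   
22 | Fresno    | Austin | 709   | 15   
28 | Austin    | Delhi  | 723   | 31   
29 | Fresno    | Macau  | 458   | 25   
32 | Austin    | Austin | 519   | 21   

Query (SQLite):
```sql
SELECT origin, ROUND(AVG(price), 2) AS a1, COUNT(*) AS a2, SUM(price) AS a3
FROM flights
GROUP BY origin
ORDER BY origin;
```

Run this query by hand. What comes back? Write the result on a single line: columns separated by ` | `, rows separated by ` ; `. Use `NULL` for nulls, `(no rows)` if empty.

Austin | 576.5 | 4 | 2306 ; Edinburgh | 550.5 | 2 | 1101 ; Fresno | 521.33 | 3 | 1564 ; Quito | 159 | 2 | 318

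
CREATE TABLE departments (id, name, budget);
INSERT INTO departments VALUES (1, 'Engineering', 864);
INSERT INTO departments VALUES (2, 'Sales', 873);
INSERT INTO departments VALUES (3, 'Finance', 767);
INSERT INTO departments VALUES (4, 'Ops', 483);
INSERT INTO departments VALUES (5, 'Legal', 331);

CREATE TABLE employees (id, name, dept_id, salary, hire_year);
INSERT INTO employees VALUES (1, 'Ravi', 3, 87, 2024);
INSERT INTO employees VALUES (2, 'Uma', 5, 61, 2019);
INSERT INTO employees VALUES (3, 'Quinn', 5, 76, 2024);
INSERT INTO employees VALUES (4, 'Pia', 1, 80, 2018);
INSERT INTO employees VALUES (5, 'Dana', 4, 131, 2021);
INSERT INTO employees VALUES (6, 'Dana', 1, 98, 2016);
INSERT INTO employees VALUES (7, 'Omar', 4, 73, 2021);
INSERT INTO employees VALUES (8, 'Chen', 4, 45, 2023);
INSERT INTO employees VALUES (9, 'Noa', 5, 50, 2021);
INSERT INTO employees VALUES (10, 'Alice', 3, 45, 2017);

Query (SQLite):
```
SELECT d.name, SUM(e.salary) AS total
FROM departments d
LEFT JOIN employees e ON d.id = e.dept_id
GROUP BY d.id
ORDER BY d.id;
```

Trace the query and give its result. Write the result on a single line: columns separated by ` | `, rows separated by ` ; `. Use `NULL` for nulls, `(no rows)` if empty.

LEFT JOIN keeps every departments row; unmatched ones get NULL for employees columns.
Group by departments.id and compute SUM(e.salary). SUM over an all-NULL group is NULL.
  1: ids {4, 6} → SUM(e.salary)=178
  2: ids {—} → SUM(e.salary)=NULL
  3: ids {1, 10} → SUM(e.salary)=132
  4: ids {5, 7, 8} → SUM(e.salary)=249
  5: ids {2, 3, 9} → SUM(e.salary)=187

Engineering | 178 ; Sales | NULL ; Finance | 132 ; Ops | 249 ; Legal | 187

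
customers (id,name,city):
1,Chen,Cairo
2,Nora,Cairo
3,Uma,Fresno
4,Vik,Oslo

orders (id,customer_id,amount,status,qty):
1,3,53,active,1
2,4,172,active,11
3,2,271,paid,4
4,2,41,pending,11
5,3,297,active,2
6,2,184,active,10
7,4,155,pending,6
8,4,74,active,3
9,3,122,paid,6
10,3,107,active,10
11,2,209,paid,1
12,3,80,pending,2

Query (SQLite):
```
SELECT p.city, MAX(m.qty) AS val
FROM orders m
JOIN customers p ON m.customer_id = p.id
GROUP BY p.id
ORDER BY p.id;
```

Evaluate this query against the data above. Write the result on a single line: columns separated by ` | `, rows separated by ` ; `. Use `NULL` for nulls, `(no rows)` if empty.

Cairo | 11 ; Fresno | 10 ; Oslo | 11

Join each orders row to its customers via customer_id.
Group joined rows by customers.id; compute MAX(m.qty) per group.
  2: ids {3, 4, 6, 11} → MAX(m.qty)=11
  3: ids {1, 5, 9, 10, 12} → MAX(m.qty)=10
  4: ids {2, 7, 8} → MAX(m.qty)=11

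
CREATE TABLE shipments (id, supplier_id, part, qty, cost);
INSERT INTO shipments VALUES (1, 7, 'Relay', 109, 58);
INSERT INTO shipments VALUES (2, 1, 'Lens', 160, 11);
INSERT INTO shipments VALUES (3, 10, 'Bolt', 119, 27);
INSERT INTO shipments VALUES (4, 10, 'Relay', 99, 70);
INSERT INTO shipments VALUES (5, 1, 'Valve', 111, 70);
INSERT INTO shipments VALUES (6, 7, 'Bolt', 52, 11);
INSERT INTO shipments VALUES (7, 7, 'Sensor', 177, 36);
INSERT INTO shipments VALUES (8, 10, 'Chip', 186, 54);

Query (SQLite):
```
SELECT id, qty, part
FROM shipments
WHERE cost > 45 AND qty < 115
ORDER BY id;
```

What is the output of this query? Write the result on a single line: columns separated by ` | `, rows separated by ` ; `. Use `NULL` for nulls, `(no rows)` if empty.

cost > 45: ids {1, 4, 5, 8}
qty < 115: ids {1, 4, 5, 6}
Combine with AND.

1 | 109 | Relay ; 4 | 99 | Relay ; 5 | 111 | Valve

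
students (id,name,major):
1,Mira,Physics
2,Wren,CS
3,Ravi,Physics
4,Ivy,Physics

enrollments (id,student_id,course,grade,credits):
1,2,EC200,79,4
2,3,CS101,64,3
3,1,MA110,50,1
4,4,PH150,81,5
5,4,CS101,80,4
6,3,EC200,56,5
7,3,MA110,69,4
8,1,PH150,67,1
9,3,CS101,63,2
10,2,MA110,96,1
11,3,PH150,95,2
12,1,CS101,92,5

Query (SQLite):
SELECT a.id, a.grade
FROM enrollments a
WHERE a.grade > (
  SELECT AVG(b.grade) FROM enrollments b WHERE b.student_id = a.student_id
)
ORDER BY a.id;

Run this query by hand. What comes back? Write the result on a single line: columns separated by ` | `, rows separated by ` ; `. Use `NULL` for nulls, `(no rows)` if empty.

4 | 81 ; 10 | 96 ; 11 | 95 ; 12 | 92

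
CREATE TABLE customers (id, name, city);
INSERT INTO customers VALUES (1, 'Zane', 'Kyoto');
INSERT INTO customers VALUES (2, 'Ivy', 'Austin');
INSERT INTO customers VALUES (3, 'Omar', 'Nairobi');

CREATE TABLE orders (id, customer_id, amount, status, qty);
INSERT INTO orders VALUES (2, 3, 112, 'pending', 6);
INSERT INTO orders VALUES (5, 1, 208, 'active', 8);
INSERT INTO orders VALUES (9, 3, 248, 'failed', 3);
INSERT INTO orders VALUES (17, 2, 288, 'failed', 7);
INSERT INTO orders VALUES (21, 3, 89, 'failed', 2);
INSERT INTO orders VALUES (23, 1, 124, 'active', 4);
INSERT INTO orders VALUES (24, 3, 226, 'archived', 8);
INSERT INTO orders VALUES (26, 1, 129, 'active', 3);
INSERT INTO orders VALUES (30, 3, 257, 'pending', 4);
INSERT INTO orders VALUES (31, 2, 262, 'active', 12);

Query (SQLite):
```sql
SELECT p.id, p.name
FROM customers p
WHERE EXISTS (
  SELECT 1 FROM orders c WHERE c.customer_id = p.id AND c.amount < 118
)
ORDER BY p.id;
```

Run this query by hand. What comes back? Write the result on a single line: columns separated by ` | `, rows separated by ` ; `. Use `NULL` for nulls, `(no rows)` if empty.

3 | Omar

For each customers row, check whether any orders with matching customer_id has amount < 118.
Keep rows where that is true.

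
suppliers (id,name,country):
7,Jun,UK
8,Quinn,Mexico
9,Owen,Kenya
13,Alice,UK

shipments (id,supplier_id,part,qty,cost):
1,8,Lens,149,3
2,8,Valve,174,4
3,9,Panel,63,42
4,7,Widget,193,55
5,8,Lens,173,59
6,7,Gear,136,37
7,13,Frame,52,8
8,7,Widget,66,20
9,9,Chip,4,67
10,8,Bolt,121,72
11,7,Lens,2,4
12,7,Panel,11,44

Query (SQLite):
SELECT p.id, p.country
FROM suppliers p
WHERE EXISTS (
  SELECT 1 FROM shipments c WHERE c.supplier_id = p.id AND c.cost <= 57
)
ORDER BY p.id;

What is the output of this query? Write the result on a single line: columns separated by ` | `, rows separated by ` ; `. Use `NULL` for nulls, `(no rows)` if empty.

For each suppliers row, check whether any shipments with matching supplier_id has cost <= 57.
Keep rows where that is true.

7 | UK ; 8 | Mexico ; 9 | Kenya ; 13 | UK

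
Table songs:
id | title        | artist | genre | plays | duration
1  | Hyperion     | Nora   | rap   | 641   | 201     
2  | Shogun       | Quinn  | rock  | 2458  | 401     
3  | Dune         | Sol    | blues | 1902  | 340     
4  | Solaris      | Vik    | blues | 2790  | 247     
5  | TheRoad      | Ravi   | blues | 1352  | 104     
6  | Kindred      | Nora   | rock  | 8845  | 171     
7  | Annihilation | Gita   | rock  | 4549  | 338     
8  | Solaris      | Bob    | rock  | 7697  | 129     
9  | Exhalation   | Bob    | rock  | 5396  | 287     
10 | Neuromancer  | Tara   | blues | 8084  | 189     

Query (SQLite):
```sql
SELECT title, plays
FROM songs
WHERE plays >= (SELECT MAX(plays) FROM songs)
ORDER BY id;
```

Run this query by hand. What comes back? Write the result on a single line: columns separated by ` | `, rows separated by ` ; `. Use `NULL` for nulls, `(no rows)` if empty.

Kindred | 8845

Scalar subquery: MAX(plays) over all songs rows = 8845.
Keep rows where plays >= that value.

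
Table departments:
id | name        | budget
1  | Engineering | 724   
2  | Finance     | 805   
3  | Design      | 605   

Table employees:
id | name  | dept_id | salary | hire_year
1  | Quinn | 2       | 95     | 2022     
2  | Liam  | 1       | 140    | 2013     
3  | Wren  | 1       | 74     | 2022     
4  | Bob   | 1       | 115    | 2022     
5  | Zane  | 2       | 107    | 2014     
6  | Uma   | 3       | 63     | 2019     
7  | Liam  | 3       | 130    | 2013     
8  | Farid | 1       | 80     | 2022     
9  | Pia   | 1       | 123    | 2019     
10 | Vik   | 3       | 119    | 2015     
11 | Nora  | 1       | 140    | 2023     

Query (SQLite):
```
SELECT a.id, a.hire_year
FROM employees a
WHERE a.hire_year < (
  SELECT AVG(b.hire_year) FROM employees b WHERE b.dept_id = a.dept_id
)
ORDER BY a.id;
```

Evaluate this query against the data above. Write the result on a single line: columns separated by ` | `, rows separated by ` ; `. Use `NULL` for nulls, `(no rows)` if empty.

2 | 2013 ; 5 | 2014 ; 7 | 2013 ; 9 | 2019 ; 10 | 2015

For each employees row a, compute AVG(hire_year) over rows sharing a.dept_id.
Keep row a if a.hire_year < that per-group AVG.
  dept_id=1: AVG(hire_year) = 2020.166667
  dept_id=2: AVG(hire_year) = 2018.0
  dept_id=3: AVG(hire_year) = 2015.666667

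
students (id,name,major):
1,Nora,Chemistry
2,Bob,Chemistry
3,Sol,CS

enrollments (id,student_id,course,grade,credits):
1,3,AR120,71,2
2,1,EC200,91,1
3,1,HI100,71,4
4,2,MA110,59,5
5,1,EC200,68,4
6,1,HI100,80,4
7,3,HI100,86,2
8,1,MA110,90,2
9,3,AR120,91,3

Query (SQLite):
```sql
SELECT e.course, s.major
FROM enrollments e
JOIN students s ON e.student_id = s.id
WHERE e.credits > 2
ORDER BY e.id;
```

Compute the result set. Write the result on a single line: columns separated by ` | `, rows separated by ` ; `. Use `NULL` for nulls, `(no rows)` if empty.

Each enrollments row matches the students row where student_id = students.id.
Then keep rows with e.credits > 2.

HI100 | Chemistry ; MA110 | Chemistry ; EC200 | Chemistry ; HI100 | Chemistry ; AR120 | CS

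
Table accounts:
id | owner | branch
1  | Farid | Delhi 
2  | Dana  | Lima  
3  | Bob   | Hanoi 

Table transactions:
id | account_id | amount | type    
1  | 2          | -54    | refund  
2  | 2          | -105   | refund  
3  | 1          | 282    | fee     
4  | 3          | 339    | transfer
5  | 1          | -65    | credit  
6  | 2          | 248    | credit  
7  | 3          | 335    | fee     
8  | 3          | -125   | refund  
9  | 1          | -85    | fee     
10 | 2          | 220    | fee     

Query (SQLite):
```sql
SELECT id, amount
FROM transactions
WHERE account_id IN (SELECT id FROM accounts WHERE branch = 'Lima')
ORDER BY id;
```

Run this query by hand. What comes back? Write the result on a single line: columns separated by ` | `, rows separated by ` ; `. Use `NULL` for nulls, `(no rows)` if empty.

Inner query: accounts.id where branch = 'Lima'.
Outer: keep transactions rows whose account_id is in that set.
Inner query → {2}

1 | -54 ; 2 | -105 ; 6 | 248 ; 10 | 220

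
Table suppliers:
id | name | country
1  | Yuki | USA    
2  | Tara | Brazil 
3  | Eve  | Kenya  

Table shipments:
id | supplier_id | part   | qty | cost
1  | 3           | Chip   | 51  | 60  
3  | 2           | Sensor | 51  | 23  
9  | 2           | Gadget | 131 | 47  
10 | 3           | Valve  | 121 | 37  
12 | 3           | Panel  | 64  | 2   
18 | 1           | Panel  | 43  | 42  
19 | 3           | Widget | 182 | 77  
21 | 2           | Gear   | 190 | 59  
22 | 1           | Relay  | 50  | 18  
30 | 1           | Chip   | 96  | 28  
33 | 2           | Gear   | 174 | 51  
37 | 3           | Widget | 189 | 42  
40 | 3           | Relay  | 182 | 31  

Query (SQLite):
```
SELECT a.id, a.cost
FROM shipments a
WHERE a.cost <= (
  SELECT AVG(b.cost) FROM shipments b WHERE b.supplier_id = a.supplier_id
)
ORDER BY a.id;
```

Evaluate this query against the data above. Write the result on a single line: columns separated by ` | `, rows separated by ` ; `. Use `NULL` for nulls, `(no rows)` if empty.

3 | 23 ; 10 | 37 ; 12 | 2 ; 22 | 18 ; 30 | 28 ; 40 | 31

For each shipments row a, compute AVG(cost) over rows sharing a.supplier_id.
Keep row a if a.cost <= that per-group AVG.
  supplier_id=1: AVG(cost) = 29.333333
  supplier_id=2: AVG(cost) = 45.0
  supplier_id=3: AVG(cost) = 41.5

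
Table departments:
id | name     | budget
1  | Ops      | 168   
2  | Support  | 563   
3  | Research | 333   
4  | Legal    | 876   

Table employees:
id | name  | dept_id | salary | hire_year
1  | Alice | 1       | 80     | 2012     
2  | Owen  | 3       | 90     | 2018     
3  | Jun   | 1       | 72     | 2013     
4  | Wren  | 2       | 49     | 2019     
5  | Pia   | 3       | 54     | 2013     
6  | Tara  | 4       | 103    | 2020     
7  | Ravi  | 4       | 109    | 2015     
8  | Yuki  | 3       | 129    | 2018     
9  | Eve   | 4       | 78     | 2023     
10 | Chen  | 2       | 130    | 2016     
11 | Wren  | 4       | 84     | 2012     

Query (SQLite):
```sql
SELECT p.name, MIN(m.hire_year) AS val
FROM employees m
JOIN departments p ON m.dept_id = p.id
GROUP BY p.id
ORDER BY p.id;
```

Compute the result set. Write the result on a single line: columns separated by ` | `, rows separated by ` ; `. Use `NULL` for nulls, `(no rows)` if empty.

Join each employees row to its departments via dept_id.
Group joined rows by departments.id; compute MIN(m.hire_year) per group.
  1: ids {1, 3} → MIN(m.hire_year)=2012
  2: ids {4, 10} → MIN(m.hire_year)=2016
  3: ids {2, 5, 8} → MIN(m.hire_year)=2013
  4: ids {6, 7, 9, 11} → MIN(m.hire_year)=2012

Ops | 2012 ; Support | 2016 ; Research | 2013 ; Legal | 2012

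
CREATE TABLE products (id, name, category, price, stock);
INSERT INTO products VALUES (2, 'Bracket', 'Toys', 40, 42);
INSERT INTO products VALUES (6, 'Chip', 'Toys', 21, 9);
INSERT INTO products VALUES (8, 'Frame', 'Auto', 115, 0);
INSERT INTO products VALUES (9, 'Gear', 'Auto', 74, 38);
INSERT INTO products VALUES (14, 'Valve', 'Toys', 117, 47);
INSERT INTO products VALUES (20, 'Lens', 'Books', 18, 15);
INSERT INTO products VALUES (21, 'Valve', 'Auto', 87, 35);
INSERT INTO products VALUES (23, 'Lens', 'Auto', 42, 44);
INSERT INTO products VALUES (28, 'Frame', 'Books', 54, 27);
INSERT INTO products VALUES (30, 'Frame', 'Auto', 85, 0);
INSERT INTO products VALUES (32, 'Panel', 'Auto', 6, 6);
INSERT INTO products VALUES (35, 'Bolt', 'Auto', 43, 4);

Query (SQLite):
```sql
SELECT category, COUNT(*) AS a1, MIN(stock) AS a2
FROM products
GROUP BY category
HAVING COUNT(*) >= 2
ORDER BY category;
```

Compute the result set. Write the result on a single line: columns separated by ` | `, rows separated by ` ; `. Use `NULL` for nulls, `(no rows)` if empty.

Auto | 7 | 0 ; Books | 2 | 15 ; Toys | 3 | 9

Group products by category.
Per group compute: COUNT(*), MIN(stock).
HAVING: drop groups with fewer than 2 rows.
  Auto: ids {8, 9, 21, 23, 30, 32, 35} → COUNT(*)=7, MIN(stock)=0
  Books: ids {20, 28} → COUNT(*)=2, MIN(stock)=15
  Toys: ids {2, 6, 14} → COUNT(*)=3, MIN(stock)=9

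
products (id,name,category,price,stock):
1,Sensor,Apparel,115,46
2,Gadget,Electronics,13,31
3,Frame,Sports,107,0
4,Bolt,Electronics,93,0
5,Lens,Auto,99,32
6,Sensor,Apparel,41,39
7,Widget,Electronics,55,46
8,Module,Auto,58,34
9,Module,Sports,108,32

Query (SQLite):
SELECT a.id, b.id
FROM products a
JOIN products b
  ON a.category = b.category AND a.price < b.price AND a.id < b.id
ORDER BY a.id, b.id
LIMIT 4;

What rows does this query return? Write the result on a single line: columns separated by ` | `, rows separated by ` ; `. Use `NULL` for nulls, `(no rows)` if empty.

2 | 4 ; 2 | 7 ; 3 | 9

Pairs (a,b) with same category, a.price < b.price, a.id < b.id.
category groups: Apparel:{1,6} Auto:{5,8} Electronics:{2,4,7} Sports:{3,9}
Ordered by (a.id, b.id); first 4.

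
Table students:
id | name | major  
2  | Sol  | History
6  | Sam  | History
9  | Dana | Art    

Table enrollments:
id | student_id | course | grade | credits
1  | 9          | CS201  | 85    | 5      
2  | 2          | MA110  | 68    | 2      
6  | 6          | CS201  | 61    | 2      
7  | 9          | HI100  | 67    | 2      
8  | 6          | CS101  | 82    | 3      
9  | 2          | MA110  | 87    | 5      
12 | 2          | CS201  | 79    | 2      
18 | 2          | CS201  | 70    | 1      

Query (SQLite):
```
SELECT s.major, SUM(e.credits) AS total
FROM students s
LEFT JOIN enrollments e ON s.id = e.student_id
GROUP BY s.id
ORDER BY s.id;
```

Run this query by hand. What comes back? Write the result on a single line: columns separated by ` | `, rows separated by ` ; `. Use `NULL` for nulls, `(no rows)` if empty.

LEFT JOIN keeps every students row; unmatched ones get NULL for enrollments columns.
Group by students.id and compute SUM(e.credits). SUM over an all-NULL group is NULL.
  2: ids {2, 9, 12, 18} → SUM(e.credits)=10
  6: ids {6, 8} → SUM(e.credits)=5
  9: ids {1, 7} → SUM(e.credits)=7

History | 10 ; History | 5 ; Art | 7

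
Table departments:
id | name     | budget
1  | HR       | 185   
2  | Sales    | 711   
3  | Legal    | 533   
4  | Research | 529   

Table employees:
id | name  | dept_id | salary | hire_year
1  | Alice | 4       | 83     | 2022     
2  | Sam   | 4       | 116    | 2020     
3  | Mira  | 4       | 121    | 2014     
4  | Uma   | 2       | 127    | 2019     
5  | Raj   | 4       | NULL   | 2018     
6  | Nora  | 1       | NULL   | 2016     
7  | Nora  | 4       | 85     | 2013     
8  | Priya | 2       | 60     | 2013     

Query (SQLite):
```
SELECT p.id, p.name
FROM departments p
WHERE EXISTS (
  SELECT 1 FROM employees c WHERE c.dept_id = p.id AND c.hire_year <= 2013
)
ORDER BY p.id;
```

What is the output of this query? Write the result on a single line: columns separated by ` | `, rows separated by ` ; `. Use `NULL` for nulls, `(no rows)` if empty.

2 | Sales ; 4 | Research

For each departments row, check whether any employees with matching dept_id has hire_year <= 2013.
Keep rows where that is true.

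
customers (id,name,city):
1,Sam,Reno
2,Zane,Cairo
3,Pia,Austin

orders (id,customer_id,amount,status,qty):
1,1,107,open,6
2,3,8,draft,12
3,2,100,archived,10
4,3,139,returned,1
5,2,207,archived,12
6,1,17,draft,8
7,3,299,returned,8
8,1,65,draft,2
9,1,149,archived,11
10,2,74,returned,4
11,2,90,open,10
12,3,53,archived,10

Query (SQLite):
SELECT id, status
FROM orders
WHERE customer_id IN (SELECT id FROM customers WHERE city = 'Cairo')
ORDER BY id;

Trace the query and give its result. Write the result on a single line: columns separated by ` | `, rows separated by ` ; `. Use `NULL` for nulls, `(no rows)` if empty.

3 | archived ; 5 | archived ; 10 | returned ; 11 | open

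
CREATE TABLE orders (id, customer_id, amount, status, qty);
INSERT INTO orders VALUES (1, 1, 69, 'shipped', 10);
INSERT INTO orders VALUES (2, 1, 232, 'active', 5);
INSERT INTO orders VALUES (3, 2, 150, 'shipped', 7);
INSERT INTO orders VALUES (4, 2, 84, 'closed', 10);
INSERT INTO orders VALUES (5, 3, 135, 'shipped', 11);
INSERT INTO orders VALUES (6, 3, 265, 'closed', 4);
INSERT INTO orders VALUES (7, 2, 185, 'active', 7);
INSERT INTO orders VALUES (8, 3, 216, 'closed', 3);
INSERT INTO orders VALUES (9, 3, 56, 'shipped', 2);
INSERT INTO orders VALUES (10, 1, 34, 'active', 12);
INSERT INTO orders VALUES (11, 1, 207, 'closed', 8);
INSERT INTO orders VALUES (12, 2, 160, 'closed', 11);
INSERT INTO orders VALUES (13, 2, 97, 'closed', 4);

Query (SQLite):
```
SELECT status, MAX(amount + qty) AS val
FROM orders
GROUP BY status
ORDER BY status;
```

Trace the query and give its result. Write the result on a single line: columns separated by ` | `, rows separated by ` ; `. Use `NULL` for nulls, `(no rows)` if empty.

active | 237 ; closed | 269 ; shipped | 157

For each row compute amount + qty.
Group by status; take MAX of the expression per group.
  active: ids {2, 7, 10} → MAX(amount + qty)=237
  closed: ids {4, 6, 8, 11, 12, 13} → MAX(amount + qty)=269
  shipped: ids {1, 3, 5, 9} → MAX(amount + qty)=157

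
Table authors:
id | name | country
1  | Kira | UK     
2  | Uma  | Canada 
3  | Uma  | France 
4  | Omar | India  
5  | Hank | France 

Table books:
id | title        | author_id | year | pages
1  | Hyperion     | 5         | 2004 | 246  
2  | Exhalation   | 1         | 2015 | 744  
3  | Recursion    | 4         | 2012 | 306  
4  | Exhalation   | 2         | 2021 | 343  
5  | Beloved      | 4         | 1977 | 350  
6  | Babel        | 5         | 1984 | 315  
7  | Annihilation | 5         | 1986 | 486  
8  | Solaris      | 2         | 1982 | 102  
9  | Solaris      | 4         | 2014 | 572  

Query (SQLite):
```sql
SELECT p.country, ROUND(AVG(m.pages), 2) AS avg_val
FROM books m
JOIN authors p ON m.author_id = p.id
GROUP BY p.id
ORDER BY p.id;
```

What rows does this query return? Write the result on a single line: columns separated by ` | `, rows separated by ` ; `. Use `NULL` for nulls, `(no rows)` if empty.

Join each books row to its authors via author_id.
Group joined rows by authors.id; compute ROUND(AVG(m.pages), 2) per group.
  1: ids {2} → ROUND(AVG(m.pages), 2)=744
  2: ids {4, 8} → ROUND(AVG(m.pages), 2)=222.5
  4: ids {3, 5, 9} → ROUND(AVG(m.pages), 2)=409.33
  5: ids {1, 6, 7} → ROUND(AVG(m.pages), 2)=349

UK | 744 ; Canada | 222.5 ; India | 409.33 ; France | 349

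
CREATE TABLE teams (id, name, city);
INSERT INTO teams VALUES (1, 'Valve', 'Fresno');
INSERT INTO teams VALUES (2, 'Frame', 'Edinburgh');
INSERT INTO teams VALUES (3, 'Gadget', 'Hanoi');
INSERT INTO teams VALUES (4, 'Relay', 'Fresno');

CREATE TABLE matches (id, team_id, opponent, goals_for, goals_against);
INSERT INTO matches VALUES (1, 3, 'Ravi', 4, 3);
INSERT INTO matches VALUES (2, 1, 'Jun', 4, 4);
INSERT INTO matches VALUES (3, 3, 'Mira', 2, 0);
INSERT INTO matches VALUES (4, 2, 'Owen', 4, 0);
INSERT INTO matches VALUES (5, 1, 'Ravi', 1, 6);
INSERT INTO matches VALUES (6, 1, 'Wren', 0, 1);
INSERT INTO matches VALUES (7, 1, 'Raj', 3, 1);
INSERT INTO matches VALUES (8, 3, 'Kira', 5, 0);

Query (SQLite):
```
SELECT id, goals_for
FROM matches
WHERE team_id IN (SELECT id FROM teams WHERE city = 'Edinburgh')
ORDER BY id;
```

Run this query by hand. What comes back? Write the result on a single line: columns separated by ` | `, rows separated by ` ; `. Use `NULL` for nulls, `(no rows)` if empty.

Inner query: teams.id where city = 'Edinburgh'.
Outer: keep matches rows whose team_id is in that set.
Inner query → {2}

4 | 4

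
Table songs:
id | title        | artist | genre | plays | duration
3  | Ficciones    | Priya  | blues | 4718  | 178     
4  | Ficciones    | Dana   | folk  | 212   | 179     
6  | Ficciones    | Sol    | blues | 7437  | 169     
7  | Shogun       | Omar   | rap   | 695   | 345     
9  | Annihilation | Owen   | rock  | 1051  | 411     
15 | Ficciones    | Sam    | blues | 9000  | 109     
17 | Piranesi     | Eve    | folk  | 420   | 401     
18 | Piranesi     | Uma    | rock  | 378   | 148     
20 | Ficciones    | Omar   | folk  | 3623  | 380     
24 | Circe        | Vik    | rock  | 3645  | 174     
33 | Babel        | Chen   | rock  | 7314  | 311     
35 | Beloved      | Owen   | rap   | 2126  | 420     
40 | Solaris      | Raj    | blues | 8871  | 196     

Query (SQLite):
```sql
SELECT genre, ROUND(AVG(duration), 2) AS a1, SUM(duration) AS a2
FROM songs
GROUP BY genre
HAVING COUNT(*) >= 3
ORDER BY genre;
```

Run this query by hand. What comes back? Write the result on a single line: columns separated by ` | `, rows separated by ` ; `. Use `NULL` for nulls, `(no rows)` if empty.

blues | 163 | 652 ; folk | 320 | 960 ; rock | 261 | 1044

Group songs by genre.
Per group compute: ROUND(AVG(duration), 2), SUM(duration).
HAVING: drop groups with fewer than 3 rows.
  blues: ids {3, 6, 15, 40} → ROUND(AVG(duration), 2)=163, SUM(duration)=652
  folk: ids {4, 17, 20} → ROUND(AVG(duration), 2)=320, SUM(duration)=960
  rap: ids {7, 35} → ROUND(AVG(duration), 2)=382.5, SUM(duration)=765
  rock: ids {9, 18, 24, 33} → ROUND(AVG(duration), 2)=261, SUM(duration)=1044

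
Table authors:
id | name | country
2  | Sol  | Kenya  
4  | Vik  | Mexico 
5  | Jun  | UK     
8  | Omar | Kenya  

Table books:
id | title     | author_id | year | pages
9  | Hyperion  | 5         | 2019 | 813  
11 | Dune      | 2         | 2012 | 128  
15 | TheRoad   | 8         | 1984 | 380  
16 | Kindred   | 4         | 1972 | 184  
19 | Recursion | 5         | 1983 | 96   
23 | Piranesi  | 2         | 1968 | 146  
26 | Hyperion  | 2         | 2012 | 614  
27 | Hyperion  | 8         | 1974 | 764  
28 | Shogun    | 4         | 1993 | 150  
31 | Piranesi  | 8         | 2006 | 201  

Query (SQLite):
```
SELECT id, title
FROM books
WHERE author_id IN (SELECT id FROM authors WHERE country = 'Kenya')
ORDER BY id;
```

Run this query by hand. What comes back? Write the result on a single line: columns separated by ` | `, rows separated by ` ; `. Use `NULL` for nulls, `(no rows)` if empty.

11 | Dune ; 15 | TheRoad ; 23 | Piranesi ; 26 | Hyperion ; 27 | Hyperion ; 31 | Piranesi

Inner query: authors.id where country = 'Kenya'.
Outer: keep books rows whose author_id is in that set.
Inner query → {2, 8}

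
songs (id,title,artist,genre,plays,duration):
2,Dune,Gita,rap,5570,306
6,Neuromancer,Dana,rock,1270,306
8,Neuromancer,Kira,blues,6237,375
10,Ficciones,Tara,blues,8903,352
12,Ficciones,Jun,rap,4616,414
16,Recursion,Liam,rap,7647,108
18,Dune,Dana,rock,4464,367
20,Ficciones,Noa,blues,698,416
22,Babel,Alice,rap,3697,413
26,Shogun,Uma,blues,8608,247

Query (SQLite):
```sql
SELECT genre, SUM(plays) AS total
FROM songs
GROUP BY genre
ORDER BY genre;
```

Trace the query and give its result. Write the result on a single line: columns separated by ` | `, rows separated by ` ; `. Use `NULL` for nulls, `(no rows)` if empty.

blues | 24446 ; rap | 21530 ; rock | 5734

Partition songs by genre; compute SUM(plays) within each group.
  blues: ids {8, 10, 20, 26} → SUM(plays)=24446
  rap: ids {2, 12, 16, 22} → SUM(plays)=21530
  rock: ids {6, 18} → SUM(plays)=5734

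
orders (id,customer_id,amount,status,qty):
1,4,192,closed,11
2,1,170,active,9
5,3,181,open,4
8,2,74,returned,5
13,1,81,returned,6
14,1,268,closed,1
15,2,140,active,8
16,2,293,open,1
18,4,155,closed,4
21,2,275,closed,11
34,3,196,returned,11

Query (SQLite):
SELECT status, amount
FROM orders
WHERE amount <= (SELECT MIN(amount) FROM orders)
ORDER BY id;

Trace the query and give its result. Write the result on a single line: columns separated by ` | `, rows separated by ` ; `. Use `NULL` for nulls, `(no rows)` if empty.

returned | 74

Scalar subquery: MIN(amount) over all orders rows = 74.
Keep rows where amount <= that value.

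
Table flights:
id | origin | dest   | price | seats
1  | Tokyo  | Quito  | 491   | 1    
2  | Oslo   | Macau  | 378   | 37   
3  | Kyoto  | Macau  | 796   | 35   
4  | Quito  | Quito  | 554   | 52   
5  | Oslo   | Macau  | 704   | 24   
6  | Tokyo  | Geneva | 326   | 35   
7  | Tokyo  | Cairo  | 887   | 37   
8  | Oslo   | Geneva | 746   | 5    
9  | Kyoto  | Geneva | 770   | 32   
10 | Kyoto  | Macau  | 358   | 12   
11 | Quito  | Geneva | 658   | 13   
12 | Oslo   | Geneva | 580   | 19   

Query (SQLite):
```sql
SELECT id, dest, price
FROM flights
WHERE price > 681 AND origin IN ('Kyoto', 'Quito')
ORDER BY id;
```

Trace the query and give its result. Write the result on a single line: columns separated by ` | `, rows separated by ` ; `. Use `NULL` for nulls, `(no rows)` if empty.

3 | Macau | 796 ; 9 | Geneva | 770

price > 681: ids {3, 5, 7, 8, 9}
origin IN ('Kyoto', 'Quito'): ids {3, 4, 9, 10, 11}
Combine with AND.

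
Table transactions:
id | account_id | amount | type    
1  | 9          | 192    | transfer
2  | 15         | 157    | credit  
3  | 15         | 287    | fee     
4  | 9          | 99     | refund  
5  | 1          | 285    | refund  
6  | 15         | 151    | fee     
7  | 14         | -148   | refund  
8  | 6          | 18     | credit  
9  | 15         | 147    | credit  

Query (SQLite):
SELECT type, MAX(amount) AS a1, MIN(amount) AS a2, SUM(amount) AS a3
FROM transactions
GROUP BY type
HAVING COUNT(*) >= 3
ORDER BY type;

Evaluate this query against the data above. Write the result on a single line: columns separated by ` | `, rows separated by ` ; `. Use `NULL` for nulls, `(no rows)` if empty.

Group transactions by type.
Per group compute: MAX(amount), MIN(amount), SUM(amount).
HAVING: drop groups with fewer than 3 rows.
  credit: ids {2, 8, 9} → MAX(amount)=157, MIN(amount)=18, SUM(amount)=322
  fee: ids {3, 6} → MAX(amount)=287, MIN(amount)=151, SUM(amount)=438
  refund: ids {4, 5, 7} → MAX(amount)=285, MIN(amount)=-148, SUM(amount)=236
  transfer: ids {1} → MAX(amount)=192, MIN(amount)=192, SUM(amount)=192

credit | 157 | 18 | 322 ; refund | 285 | -148 | 236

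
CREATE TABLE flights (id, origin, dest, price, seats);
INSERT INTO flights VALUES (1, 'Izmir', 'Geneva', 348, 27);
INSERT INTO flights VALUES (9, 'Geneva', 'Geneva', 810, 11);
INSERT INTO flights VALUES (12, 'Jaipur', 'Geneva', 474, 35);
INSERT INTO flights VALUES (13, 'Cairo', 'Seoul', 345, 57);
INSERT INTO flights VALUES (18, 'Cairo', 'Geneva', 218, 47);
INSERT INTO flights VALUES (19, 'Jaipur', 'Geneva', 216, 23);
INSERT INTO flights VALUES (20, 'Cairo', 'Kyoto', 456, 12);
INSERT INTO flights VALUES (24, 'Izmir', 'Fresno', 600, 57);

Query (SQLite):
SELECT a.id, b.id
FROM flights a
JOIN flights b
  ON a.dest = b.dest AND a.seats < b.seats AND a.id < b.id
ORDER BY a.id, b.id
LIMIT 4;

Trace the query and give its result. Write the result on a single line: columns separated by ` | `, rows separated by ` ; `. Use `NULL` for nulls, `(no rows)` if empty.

Pairs (a,b) with same dest, a.seats < b.seats, a.id < b.id.
dest groups: Fresno:{24} Geneva:{1,9,12,18,19} Kyoto:{20} Seoul:{13}
Ordered by (a.id, b.id); first 4.

1 | 12 ; 1 | 18 ; 9 | 12 ; 9 | 18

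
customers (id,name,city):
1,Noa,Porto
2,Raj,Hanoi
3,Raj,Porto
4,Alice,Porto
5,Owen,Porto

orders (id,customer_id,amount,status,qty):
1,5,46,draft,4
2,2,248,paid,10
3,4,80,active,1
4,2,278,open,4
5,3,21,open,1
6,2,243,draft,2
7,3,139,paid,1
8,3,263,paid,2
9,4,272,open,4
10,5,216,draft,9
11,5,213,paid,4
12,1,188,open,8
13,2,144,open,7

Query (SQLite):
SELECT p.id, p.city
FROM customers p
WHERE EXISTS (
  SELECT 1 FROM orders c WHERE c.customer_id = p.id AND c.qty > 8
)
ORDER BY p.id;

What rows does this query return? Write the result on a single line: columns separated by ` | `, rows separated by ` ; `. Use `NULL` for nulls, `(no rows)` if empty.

For each customers row, check whether any orders with matching customer_id has qty > 8.
Keep rows where that is true.

2 | Hanoi ; 5 | Porto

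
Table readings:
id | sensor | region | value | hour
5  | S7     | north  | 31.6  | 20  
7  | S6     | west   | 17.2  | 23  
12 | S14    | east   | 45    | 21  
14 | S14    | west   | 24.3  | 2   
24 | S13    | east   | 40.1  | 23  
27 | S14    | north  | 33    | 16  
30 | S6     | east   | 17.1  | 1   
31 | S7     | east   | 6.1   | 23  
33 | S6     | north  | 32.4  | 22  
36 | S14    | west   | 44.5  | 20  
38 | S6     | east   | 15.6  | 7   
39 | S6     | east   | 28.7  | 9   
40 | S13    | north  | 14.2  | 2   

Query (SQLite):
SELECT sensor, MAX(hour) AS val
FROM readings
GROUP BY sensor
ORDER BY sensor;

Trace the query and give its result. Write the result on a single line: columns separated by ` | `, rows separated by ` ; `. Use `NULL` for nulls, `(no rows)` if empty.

S13 | 23 ; S14 | 21 ; S6 | 23 ; S7 | 23

Partition readings by sensor; compute MAX(hour) within each group.
  S13: ids {24, 40} → MAX(hour)=23
  S14: ids {12, 14, 27, 36} → MAX(hour)=21
  S6: ids {7, 30, 33, 38, 39} → MAX(hour)=23
  S7: ids {5, 31} → MAX(hour)=23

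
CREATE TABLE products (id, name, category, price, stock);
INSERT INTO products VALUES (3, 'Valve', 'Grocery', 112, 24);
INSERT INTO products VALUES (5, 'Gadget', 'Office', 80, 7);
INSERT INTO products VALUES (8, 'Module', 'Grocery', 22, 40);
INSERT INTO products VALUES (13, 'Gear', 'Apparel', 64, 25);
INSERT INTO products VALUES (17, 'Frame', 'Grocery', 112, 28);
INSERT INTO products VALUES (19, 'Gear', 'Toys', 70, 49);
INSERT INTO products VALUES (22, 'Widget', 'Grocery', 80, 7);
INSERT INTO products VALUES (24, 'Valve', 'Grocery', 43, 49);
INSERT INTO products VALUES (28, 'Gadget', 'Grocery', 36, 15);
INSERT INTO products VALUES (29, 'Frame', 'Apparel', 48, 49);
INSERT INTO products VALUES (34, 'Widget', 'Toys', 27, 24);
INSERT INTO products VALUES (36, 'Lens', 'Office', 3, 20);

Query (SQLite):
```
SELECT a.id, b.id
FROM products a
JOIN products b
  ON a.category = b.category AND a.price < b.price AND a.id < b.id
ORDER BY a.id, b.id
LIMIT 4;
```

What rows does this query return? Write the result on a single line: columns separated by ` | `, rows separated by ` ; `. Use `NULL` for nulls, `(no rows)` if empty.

Pairs (a,b) with same category, a.price < b.price, a.id < b.id.
category groups: Apparel:{13,29} Grocery:{3,8,17,22,24,28} Office:{5,36} Toys:{19,34}
Ordered by (a.id, b.id); first 4.

8 | 17 ; 8 | 22 ; 8 | 24 ; 8 | 28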